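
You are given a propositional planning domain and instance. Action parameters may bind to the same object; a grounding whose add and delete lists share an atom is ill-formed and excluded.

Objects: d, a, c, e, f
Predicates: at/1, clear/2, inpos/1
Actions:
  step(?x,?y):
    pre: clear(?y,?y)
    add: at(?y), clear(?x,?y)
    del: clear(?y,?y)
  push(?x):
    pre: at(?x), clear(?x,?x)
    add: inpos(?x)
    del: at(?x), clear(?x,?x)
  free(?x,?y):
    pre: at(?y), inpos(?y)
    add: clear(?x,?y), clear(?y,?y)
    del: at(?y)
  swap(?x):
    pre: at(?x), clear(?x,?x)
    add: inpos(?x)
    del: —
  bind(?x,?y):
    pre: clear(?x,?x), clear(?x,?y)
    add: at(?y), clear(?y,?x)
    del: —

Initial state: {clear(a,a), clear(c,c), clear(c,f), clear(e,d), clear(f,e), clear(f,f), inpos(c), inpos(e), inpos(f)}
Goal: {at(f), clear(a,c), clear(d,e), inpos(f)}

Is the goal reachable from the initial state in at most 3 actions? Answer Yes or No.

No

1. step(a,c)  →  {at(c), clear(a,a), clear(a,c), clear(c,f), clear(e,d), clear(f,e), clear(f,f), inpos(c), inpos(e), inpos(f)}
2. bind(f,e)  →  {at(c), at(e), clear(a,a), clear(a,c), clear(c,f), clear(e,d), clear(e,f), clear(f,e), clear(f,f), inpos(c), inpos(e), inpos(f)}
3. step(d,f)  →  {at(c), at(e), at(f), clear(a,a), clear(a,c), clear(c,f), clear(d,f), clear(e,d), clear(e,f), clear(f,e), inpos(c), inpos(e), inpos(f)}
4. free(d,e)  →  {at(c), at(f), clear(a,a), clear(a,c), clear(c,f), clear(d,e), clear(d,f), clear(e,d), clear(e,e), clear(e,f), clear(f,e), inpos(c), inpos(e), inpos(f)}
optimal plan length = 4; 4 > 3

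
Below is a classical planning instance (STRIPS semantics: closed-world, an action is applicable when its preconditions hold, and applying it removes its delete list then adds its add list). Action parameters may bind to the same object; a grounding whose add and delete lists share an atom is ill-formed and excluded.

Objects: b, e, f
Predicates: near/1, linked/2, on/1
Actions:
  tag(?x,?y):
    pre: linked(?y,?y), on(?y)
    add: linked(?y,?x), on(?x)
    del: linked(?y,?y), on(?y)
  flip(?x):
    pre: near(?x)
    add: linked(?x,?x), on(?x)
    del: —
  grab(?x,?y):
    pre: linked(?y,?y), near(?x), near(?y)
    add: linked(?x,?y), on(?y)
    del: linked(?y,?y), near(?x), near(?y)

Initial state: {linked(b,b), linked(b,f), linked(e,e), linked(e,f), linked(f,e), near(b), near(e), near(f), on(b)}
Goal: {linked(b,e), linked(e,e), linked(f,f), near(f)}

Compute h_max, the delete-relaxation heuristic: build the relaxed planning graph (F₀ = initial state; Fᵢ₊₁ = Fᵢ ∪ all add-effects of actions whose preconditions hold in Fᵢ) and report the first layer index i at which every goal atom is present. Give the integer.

F0 = init (9 atoms)
F1 = F0 ∪ {linked(b,e), linked(e,b), linked(f,b), linked(f,f), on(e), on(f)}  (15 atoms)
goal ⊆ F1  ⇒  h_max = 1

1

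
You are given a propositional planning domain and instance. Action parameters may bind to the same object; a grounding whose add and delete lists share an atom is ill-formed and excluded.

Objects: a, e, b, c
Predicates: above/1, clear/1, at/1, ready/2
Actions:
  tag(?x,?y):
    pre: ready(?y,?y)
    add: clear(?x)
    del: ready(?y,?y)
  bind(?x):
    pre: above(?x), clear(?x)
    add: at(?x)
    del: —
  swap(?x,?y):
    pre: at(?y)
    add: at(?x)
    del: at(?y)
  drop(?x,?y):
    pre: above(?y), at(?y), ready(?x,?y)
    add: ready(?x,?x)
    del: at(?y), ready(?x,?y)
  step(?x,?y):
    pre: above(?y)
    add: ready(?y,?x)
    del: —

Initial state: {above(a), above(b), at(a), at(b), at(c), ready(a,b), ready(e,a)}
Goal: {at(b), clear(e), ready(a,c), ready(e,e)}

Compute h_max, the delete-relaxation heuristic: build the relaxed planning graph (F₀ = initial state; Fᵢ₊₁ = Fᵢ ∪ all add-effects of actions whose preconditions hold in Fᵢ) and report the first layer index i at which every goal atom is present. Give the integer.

2

F0 = init (7 atoms)
F1 = F0 ∪ {at(e), ready(a,a), ready(a,c), ready(a,e), ready(b,a), ready(b,b), ready(b,c), ready(b,e), ready(e,e)}  (16 atoms)
F2 = F1 ∪ {clear(a), clear(b), clear(c), clear(e)}  (20 atoms)
goal ⊆ F2  ⇒  h_max = 2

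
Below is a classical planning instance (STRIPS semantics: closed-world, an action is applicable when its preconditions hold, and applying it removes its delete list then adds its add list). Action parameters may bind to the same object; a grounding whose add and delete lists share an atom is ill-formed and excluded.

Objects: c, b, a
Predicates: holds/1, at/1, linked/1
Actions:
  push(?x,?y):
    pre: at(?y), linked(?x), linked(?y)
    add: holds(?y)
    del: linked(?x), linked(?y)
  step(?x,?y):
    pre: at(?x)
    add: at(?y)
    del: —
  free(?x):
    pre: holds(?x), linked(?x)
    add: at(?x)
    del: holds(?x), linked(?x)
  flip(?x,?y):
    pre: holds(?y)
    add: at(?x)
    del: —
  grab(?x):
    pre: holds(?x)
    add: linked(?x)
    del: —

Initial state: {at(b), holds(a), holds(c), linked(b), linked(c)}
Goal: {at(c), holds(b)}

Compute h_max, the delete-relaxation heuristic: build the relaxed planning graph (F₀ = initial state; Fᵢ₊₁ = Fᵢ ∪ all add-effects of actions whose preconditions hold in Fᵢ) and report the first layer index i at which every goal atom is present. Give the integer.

F0 = init (5 atoms)
F1 = F0 ∪ {at(a), at(c), holds(b), linked(a)}  (9 atoms)
goal ⊆ F1  ⇒  h_max = 1

1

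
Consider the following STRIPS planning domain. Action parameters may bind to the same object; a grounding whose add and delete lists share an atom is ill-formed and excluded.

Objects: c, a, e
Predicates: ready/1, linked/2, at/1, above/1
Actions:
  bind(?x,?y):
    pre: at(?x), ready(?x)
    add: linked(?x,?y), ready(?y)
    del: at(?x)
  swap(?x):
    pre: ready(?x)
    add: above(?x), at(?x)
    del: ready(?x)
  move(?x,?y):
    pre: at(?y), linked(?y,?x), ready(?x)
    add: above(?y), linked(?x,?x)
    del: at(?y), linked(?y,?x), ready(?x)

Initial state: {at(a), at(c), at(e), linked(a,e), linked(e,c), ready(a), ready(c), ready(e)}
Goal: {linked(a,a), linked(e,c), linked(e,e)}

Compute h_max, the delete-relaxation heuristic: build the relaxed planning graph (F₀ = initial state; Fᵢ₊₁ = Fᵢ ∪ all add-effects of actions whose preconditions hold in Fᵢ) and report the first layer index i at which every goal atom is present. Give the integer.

1

F0 = init (8 atoms)
F1 = F0 ∪ {above(a), above(c), above(e), linked(a,a), linked(a,c), linked(c,a), linked(c,c), linked(c,e), linked(e,a), linked(e,e)}  (18 atoms)
goal ⊆ F1  ⇒  h_max = 1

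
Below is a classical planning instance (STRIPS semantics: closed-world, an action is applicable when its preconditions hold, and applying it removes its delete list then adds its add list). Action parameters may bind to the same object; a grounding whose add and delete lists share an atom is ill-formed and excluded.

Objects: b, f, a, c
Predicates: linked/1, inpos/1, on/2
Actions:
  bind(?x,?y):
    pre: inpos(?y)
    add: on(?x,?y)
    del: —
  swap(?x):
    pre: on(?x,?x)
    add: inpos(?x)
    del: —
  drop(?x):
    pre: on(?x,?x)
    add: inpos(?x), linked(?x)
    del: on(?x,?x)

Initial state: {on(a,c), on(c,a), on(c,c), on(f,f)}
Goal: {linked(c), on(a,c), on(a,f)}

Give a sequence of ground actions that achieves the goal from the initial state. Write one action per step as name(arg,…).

swap(f); bind(a,f); drop(c)

1. swap(f)  →  {inpos(f), on(a,c), on(c,a), on(c,c), on(f,f)}
2. bind(a,f)  →  {inpos(f), on(a,c), on(a,f), on(c,a), on(c,c), on(f,f)}
3. drop(c)  →  {inpos(c), inpos(f), linked(c), on(a,c), on(a,f), on(c,a), on(f,f)}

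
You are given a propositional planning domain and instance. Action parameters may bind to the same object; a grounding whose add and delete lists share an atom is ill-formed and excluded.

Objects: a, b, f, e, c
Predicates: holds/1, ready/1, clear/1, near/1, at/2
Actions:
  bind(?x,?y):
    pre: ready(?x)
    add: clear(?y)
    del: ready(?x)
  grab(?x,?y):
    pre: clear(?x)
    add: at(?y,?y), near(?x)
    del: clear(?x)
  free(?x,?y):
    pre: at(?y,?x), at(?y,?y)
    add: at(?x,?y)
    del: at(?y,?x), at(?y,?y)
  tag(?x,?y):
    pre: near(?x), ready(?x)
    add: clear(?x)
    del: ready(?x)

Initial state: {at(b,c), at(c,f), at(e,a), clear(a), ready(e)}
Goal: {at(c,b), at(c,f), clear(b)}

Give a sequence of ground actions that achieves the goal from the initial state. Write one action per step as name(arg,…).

1. bind(e,b)  →  {at(b,c), at(c,f), at(e,a), clear(a), clear(b)}
2. grab(a,b)  →  {at(b,b), at(b,c), at(c,f), at(e,a), clear(b), near(a)}
3. free(c,b)  →  {at(c,b), at(c,f), at(e,a), clear(b), near(a)}

bind(e,b); grab(a,b); free(c,b)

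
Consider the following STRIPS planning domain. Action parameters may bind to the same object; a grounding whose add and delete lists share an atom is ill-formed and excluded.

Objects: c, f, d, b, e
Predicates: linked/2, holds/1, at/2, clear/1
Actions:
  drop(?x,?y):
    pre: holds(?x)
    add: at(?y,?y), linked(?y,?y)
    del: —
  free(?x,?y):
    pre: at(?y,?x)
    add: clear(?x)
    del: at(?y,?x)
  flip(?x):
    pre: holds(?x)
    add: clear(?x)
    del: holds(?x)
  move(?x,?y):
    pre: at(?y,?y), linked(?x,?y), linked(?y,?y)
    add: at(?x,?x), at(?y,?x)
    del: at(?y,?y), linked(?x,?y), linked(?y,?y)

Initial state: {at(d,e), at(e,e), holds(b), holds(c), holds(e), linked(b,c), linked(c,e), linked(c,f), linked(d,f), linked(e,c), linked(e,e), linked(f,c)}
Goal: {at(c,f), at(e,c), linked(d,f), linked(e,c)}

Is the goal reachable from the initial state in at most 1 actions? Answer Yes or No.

1. drop(c,c)  →  {at(c,c), at(d,e), at(e,e), holds(b), holds(c), holds(e), linked(b,c), linked(c,c), linked(c,e), linked(c,f), linked(d,f), linked(e,c), linked(e,e), linked(f,c)}
2. move(c,e)  →  {at(c,c), at(d,e), at(e,c), holds(b), holds(c), holds(e), linked(b,c), linked(c,c), linked(c,f), linked(d,f), linked(e,c), linked(f,c)}
3. move(f,c)  →  {at(c,f), at(d,e), at(e,c), at(f,f), holds(b), holds(c), holds(e), linked(b,c), linked(c,f), linked(d,f), linked(e,c)}
optimal plan length = 3; 3 > 1

No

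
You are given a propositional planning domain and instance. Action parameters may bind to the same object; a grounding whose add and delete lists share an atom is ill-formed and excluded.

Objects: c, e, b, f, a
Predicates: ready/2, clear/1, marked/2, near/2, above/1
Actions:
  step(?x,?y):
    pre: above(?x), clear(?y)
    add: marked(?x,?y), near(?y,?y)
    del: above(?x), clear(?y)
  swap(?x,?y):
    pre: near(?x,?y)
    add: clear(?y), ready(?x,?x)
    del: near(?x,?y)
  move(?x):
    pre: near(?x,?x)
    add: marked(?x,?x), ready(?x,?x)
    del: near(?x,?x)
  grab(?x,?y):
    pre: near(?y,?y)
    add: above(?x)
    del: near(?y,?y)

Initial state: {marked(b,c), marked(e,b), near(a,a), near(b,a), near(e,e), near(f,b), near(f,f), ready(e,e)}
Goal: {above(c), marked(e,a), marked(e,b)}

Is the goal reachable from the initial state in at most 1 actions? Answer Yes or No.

No

1. swap(b,a)  →  {clear(a), marked(b,c), marked(e,b), near(a,a), near(e,e), near(f,b), near(f,f), ready(b,b), ready(e,e)}
2. grab(c,e)  →  {above(c), clear(a), marked(b,c), marked(e,b), near(a,a), near(f,b), near(f,f), ready(b,b), ready(e,e)}
3. grab(e,f)  →  {above(c), above(e), clear(a), marked(b,c), marked(e,b), near(a,a), near(f,b), ready(b,b), ready(e,e)}
4. step(e,a)  →  {above(c), marked(b,c), marked(e,a), marked(e,b), near(a,a), near(f,b), ready(b,b), ready(e,e)}
optimal plan length = 4; 4 > 1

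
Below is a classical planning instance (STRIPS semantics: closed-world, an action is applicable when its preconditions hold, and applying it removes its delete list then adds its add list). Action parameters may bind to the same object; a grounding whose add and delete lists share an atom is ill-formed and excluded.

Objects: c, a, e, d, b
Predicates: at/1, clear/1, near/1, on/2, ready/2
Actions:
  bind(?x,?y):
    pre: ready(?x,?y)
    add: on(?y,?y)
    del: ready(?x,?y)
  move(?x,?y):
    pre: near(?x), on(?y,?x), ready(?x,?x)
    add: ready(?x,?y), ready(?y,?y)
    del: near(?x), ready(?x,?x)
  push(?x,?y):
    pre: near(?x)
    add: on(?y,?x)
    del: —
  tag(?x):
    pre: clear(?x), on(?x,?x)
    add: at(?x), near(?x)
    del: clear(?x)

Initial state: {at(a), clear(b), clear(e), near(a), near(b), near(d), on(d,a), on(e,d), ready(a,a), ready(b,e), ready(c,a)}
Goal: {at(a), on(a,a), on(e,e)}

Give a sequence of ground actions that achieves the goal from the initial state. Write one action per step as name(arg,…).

1. bind(c,a)  →  {at(a), clear(b), clear(e), near(a), near(b), near(d), on(a,a), on(d,a), on(e,d), ready(a,a), ready(b,e)}
2. bind(b,e)  →  {at(a), clear(b), clear(e), near(a), near(b), near(d), on(a,a), on(d,a), on(e,d), on(e,e), ready(a,a)}

bind(c,a); bind(b,e)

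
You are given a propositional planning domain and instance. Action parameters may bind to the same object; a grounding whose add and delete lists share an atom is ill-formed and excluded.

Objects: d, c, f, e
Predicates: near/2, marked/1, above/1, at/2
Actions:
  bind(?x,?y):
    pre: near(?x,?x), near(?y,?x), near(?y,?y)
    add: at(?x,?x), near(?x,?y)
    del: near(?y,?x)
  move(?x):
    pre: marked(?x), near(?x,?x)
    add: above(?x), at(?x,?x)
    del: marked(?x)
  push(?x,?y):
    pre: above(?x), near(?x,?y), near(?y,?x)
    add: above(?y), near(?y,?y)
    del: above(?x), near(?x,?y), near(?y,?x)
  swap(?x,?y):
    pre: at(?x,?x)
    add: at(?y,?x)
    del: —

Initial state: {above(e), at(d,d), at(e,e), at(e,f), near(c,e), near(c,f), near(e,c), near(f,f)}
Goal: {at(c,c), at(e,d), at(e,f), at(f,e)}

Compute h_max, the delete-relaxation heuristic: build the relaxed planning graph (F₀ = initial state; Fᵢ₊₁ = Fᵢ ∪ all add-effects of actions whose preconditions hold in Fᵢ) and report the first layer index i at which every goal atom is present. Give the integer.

F0 = init (8 atoms)
F1 = F0 ∪ {above(c), at(c,d), at(c,e), at(d,e), at(e,d), at(f,d), at(f,e), near(c,c)}  (16 atoms)
F2 = F1 ∪ {at(f,f), near(e,e), near(f,c)}  (19 atoms)
F3 = F2 ∪ {above(f), at(c,c), at(c,f), at(d,f)}  (23 atoms)
goal ⊆ F3  ⇒  h_max = 3

3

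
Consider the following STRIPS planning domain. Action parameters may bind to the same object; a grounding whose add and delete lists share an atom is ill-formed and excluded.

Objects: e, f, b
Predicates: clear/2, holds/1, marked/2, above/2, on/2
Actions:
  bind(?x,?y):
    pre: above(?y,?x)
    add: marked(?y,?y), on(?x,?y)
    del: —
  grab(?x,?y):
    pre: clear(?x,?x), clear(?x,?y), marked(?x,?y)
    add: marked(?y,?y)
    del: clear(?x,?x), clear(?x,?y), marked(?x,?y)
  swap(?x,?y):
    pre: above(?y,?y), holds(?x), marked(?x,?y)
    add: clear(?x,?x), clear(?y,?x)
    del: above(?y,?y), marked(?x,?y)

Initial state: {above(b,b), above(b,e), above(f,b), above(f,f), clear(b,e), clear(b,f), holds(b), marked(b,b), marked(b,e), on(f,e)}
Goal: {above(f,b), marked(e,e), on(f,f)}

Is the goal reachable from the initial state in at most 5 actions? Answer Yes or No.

Yes

1. bind(f,f)  →  {above(b,b), above(b,e), above(f,b), above(f,f), clear(b,e), clear(b,f), holds(b), marked(b,b), marked(b,e), marked(f,f), on(f,e), on(f,f)}
2. swap(b,b)  →  {above(b,e), above(f,b), above(f,f), clear(b,b), clear(b,e), clear(b,f), holds(b), marked(b,e), marked(f,f), on(f,e), on(f,f)}
3. grab(b,e)  →  {above(b,e), above(f,b), above(f,f), clear(b,f), holds(b), marked(e,e), marked(f,f), on(f,e), on(f,f)}
optimal plan length = 3; 3 ≤ 5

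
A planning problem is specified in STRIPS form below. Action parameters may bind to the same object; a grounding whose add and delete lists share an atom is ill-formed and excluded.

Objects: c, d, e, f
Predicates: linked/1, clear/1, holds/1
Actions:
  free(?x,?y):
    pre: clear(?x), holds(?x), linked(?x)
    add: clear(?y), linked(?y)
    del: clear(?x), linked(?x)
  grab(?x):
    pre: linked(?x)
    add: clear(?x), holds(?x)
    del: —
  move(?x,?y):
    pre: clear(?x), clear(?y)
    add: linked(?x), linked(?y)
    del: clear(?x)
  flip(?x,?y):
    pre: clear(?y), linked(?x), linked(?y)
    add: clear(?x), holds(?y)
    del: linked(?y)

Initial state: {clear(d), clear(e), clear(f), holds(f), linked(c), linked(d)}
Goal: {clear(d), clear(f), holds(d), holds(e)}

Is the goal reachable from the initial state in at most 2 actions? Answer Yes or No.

No

1. grab(d)  →  {clear(d), clear(e), clear(f), holds(d), holds(f), linked(c), linked(d)}
2. move(d,e)  →  {clear(e), clear(f), holds(d), holds(f), linked(c), linked(d), linked(e)}
3. flip(d,e)  →  {clear(d), clear(e), clear(f), holds(d), holds(e), holds(f), linked(c), linked(d)}
optimal plan length = 3; 3 > 2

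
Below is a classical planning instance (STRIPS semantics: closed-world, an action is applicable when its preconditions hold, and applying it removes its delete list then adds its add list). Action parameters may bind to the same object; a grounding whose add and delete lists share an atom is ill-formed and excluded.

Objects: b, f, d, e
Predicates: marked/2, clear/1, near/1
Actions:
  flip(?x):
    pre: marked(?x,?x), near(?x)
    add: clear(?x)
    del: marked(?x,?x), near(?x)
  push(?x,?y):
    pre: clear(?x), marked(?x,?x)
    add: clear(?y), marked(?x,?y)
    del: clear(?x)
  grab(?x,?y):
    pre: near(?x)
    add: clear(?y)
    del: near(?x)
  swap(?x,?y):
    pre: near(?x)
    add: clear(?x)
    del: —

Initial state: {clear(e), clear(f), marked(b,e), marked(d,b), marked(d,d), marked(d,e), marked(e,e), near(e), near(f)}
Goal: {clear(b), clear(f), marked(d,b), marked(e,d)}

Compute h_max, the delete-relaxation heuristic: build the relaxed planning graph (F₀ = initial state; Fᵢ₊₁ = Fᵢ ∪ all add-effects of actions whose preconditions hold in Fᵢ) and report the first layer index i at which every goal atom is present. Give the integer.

F0 = init (9 atoms)
F1 = F0 ∪ {clear(b), clear(d), marked(e,b), marked(e,d), marked(e,f)}  (14 atoms)
goal ⊆ F1  ⇒  h_max = 1

1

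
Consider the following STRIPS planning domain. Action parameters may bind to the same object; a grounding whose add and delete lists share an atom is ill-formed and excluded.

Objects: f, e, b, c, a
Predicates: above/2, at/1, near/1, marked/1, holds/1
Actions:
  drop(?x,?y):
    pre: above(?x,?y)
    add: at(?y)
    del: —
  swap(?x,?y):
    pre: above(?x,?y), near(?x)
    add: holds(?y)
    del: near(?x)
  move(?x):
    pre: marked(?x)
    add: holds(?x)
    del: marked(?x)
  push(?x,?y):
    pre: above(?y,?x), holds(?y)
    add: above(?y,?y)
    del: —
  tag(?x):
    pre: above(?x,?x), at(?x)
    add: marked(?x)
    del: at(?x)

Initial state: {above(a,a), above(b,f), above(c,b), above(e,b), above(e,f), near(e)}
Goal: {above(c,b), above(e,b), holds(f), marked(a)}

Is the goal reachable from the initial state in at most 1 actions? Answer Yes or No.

No

1. drop(a,a)  →  {above(a,a), above(b,f), above(c,b), above(e,b), above(e,f), at(a), near(e)}
2. swap(e,f)  →  {above(a,a), above(b,f), above(c,b), above(e,b), above(e,f), at(a), holds(f)}
3. tag(a)  →  {above(a,a), above(b,f), above(c,b), above(e,b), above(e,f), holds(f), marked(a)}
optimal plan length = 3; 3 > 1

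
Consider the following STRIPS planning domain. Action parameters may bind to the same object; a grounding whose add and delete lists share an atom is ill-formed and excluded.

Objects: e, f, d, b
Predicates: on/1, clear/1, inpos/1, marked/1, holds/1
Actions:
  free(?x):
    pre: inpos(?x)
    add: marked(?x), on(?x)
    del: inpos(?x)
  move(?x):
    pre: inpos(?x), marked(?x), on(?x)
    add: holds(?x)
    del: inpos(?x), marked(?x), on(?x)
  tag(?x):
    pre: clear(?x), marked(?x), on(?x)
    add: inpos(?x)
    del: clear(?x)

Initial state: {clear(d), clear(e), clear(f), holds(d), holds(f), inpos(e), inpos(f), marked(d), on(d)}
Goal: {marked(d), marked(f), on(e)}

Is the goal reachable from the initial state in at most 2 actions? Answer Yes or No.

1. free(e)  →  {clear(d), clear(e), clear(f), holds(d), holds(f), inpos(f), marked(d), marked(e), on(d), on(e)}
2. free(f)  →  {clear(d), clear(e), clear(f), holds(d), holds(f), marked(d), marked(e), marked(f), on(d), on(e), on(f)}
optimal plan length = 2; 2 ≤ 2

Yes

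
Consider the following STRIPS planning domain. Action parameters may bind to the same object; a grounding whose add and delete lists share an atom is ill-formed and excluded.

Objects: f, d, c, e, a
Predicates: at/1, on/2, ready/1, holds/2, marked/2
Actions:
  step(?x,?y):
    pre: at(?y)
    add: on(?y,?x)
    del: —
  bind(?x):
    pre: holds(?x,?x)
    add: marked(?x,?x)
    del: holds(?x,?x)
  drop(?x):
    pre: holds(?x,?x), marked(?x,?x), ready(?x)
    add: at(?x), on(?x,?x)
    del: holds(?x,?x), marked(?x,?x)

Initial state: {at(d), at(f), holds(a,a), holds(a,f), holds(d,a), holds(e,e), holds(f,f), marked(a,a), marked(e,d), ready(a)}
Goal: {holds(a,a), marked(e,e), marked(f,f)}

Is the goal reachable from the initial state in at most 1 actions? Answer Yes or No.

1. bind(f)  →  {at(d), at(f), holds(a,a), holds(a,f), holds(d,a), holds(e,e), marked(a,a), marked(e,d), marked(f,f), ready(a)}
2. bind(e)  →  {at(d), at(f), holds(a,a), holds(a,f), holds(d,a), marked(a,a), marked(e,d), marked(e,e), marked(f,f), ready(a)}
optimal plan length = 2; 2 > 1

No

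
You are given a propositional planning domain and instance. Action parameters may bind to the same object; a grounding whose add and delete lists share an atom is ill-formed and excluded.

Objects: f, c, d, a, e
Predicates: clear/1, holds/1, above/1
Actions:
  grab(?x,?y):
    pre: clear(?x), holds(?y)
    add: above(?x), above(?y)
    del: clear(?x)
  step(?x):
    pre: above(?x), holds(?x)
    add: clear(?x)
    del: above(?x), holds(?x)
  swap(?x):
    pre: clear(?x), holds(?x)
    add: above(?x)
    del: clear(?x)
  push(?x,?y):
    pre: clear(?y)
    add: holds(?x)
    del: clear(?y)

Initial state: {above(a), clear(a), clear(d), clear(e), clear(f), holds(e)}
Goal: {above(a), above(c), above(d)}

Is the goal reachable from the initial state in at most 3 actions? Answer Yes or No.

Yes

1. push(c,f)  →  {above(a), clear(a), clear(d), clear(e), holds(c), holds(e)}
2. grab(d,c)  →  {above(a), above(c), above(d), clear(a), clear(e), holds(c), holds(e)}
optimal plan length = 2; 2 ≤ 3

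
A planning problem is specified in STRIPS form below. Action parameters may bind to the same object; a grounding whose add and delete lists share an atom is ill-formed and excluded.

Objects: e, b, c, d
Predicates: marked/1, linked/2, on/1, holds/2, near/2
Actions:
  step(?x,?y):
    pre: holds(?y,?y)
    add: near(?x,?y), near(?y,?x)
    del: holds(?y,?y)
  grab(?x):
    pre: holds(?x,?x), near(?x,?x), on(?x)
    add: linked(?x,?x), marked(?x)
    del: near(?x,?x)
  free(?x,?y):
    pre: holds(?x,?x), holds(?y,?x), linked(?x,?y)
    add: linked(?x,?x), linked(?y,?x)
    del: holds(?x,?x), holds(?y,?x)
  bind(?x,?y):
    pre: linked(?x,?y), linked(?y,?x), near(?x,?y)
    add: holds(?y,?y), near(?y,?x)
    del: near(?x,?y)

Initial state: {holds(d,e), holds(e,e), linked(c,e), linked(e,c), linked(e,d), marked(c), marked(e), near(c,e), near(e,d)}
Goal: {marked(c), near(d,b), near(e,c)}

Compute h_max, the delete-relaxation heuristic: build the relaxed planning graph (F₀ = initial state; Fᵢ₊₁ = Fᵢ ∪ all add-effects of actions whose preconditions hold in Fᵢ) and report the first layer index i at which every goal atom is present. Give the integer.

F0 = init (9 atoms)
F1 = F0 ∪ {linked(d,e), linked(e,e), near(b,e), near(d,e), near(e,b), near(e,c), near(e,e)}  (16 atoms)
F2 = F1 ∪ {holds(c,c), holds(d,d)}  (18 atoms)
F3 = F2 ∪ {near(b,c), near(b,d), near(c,b), near(c,c), near(c,d), near(d,b), near(d,c), near(d,d)}  (26 atoms)
goal ⊆ F3  ⇒  h_max = 3

3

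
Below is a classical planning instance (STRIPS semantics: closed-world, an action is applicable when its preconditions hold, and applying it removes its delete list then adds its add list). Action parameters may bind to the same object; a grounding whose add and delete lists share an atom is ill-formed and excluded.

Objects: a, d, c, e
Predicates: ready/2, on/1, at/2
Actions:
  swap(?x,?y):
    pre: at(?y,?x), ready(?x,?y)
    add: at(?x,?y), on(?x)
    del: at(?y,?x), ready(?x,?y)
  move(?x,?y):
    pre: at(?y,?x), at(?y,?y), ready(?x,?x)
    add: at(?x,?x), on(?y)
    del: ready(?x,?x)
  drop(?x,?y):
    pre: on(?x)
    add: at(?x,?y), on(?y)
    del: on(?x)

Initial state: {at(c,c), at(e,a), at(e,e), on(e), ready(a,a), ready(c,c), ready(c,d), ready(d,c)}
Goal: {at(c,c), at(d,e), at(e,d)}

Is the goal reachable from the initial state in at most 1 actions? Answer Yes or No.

No

1. drop(e,d)  →  {at(c,c), at(e,a), at(e,d), at(e,e), on(d), ready(a,a), ready(c,c), ready(c,d), ready(d,c)}
2. drop(d,e)  →  {at(c,c), at(d,e), at(e,a), at(e,d), at(e,e), on(e), ready(a,a), ready(c,c), ready(c,d), ready(d,c)}
optimal plan length = 2; 2 > 1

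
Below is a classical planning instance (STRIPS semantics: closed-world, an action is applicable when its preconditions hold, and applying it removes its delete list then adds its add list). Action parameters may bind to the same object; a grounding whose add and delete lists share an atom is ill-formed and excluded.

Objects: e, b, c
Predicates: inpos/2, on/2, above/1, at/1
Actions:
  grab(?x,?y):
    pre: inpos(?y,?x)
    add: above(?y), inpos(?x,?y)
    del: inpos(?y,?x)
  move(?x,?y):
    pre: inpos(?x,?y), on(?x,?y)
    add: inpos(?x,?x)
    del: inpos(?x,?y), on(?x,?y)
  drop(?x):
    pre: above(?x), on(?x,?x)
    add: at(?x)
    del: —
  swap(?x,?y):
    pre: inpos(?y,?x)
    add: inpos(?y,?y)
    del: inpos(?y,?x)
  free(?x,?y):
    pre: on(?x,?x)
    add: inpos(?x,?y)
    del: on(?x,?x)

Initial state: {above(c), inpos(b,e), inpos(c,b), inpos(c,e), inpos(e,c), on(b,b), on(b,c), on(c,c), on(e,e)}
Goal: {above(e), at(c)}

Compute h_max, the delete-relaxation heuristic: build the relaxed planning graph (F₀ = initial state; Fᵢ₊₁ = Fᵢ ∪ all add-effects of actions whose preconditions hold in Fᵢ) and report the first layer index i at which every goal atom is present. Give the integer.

F0 = init (9 atoms)
F1 = F0 ∪ {above(b), above(e), at(c), inpos(b,b), inpos(b,c), inpos(c,c), inpos(e,b), inpos(e,e)}  (17 atoms)
goal ⊆ F1  ⇒  h_max = 1

1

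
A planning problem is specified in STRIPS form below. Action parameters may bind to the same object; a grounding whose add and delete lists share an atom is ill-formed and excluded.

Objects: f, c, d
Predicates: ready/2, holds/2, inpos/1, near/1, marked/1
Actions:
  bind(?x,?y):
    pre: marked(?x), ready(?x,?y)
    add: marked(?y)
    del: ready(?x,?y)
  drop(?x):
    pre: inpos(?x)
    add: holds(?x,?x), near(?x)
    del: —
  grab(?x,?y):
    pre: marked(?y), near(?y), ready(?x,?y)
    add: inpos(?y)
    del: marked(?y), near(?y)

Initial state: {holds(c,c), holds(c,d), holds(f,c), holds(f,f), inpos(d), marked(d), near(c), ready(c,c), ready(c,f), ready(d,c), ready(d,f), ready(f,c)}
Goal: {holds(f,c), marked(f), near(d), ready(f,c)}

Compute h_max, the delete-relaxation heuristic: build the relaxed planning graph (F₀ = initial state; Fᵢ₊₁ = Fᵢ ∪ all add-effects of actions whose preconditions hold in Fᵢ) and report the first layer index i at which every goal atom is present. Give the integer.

F0 = init (12 atoms)
F1 = F0 ∪ {holds(d,d), marked(c), marked(f), near(d)}  (16 atoms)
goal ⊆ F1  ⇒  h_max = 1

1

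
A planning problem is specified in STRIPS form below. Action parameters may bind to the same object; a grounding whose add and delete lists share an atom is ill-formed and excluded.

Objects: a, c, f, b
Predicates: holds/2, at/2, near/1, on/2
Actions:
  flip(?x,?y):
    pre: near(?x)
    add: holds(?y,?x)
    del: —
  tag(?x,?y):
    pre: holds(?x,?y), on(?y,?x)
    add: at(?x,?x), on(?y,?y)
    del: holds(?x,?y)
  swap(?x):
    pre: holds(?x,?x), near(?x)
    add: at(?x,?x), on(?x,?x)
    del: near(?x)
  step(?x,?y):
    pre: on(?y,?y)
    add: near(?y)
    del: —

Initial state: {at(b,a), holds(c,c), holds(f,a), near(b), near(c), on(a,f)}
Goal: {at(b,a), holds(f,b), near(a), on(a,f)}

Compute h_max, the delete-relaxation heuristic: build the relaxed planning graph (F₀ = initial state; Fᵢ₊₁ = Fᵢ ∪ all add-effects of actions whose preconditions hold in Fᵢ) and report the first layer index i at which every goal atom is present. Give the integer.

2

F0 = init (6 atoms)
F1 = F0 ∪ {at(c,c), at(f,f), holds(a,b), holds(a,c), holds(b,b), holds(b,c), holds(c,b), holds(f,b), holds(f,c), on(a,a), on(c,c)}  (17 atoms)
F2 = F1 ∪ {at(b,b), near(a), on(b,b)}  (20 atoms)
goal ⊆ F2  ⇒  h_max = 2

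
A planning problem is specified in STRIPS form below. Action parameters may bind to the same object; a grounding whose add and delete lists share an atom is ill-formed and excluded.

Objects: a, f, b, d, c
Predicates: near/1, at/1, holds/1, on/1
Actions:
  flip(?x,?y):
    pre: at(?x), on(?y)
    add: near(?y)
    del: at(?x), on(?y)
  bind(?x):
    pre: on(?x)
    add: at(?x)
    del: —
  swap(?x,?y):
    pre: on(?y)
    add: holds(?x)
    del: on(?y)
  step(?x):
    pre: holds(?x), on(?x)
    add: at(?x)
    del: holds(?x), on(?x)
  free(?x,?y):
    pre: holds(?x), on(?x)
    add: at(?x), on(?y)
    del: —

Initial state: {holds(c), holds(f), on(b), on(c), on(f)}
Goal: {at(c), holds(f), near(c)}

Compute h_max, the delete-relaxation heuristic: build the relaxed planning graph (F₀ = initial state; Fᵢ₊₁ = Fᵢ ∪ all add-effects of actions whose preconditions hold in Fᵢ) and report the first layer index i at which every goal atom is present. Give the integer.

2

F0 = init (5 atoms)
F1 = F0 ∪ {at(b), at(c), at(f), holds(a), holds(b), holds(d), on(a), on(d)}  (13 atoms)
F2 = F1 ∪ {at(a), at(d), near(a), near(b), near(c), near(d), near(f)}  (20 atoms)
goal ⊆ F2  ⇒  h_max = 2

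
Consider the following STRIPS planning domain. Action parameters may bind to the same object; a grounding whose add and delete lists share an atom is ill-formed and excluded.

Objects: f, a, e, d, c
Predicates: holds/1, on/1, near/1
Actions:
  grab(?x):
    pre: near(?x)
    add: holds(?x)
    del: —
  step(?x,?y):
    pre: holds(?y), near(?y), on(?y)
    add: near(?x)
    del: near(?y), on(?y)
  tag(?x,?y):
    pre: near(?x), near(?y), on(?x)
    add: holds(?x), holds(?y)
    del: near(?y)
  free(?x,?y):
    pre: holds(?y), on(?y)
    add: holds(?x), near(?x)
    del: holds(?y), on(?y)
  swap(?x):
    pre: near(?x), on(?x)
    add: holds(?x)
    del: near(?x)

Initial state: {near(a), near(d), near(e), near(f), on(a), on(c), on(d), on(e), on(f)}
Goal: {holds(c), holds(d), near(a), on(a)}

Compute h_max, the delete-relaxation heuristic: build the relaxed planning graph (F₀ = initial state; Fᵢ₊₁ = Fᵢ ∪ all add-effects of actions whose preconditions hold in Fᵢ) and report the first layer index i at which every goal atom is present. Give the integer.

2

F0 = init (9 atoms)
F1 = F0 ∪ {holds(a), holds(d), holds(e), holds(f)}  (13 atoms)
F2 = F1 ∪ {holds(c), near(c)}  (15 atoms)
goal ⊆ F2  ⇒  h_max = 2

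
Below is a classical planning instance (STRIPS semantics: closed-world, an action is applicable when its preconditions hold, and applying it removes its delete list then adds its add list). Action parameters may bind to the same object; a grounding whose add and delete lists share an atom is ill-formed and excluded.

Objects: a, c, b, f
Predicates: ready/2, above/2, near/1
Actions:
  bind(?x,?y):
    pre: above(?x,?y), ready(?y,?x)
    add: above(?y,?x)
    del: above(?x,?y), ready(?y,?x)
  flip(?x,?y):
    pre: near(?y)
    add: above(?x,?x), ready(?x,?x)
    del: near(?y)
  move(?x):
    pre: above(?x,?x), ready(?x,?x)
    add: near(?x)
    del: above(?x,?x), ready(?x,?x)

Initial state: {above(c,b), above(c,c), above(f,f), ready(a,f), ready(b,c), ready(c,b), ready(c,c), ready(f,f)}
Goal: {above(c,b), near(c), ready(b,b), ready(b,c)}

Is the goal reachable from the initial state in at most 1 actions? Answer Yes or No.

No

1. move(c)  →  {above(c,b), above(f,f), near(c), ready(a,f), ready(b,c), ready(c,b), ready(f,f)}
2. move(f)  →  {above(c,b), near(c), near(f), ready(a,f), ready(b,c), ready(c,b)}
3. flip(b,f)  →  {above(b,b), above(c,b), near(c), ready(a,f), ready(b,b), ready(b,c), ready(c,b)}
optimal plan length = 3; 3 > 1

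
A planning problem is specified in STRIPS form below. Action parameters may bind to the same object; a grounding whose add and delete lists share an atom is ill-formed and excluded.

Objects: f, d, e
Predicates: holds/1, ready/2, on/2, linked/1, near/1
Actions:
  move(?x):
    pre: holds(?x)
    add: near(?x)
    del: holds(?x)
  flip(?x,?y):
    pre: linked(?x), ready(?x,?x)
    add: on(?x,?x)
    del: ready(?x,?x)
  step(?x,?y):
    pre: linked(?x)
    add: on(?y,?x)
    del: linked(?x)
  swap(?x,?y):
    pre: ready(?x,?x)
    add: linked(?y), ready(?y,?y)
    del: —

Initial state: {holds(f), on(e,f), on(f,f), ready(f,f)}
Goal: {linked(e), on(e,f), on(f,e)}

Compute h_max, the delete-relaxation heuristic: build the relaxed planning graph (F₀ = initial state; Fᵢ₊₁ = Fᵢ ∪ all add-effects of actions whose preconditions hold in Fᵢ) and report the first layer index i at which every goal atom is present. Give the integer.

F0 = init (4 atoms)
F1 = F0 ∪ {linked(d), linked(e), linked(f), near(f), ready(d,d), ready(e,e)}  (10 atoms)
F2 = F1 ∪ {on(d,d), on(d,e), on(d,f), on(e,d), on(e,e), on(f,d), on(f,e)}  (17 atoms)
goal ⊆ F2  ⇒  h_max = 2

2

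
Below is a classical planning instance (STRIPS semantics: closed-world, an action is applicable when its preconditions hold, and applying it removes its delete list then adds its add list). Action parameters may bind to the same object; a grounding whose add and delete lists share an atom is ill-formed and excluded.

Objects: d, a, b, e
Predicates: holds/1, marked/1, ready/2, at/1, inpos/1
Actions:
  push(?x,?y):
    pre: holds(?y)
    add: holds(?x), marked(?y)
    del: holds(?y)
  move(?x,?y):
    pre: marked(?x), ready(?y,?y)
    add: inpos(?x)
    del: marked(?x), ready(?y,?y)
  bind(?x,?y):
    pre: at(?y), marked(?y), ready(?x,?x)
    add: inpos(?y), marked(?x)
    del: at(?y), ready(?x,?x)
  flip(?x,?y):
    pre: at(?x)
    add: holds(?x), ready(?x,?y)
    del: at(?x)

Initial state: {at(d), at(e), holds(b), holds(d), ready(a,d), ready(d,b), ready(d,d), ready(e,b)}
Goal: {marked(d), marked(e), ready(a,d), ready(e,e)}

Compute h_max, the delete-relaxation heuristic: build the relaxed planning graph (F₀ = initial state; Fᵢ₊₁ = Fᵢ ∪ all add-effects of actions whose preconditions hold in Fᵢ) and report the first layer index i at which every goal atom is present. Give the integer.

F0 = init (8 atoms)
F1 = F0 ∪ {holds(a), holds(e), marked(b), marked(d), ready(d,a), ready(d,e), ready(e,a), ready(e,d), ready(e,e)}  (17 atoms)
F2 = F1 ∪ {inpos(b), inpos(d), marked(a), marked(e)}  (21 atoms)
goal ⊆ F2  ⇒  h_max = 2

2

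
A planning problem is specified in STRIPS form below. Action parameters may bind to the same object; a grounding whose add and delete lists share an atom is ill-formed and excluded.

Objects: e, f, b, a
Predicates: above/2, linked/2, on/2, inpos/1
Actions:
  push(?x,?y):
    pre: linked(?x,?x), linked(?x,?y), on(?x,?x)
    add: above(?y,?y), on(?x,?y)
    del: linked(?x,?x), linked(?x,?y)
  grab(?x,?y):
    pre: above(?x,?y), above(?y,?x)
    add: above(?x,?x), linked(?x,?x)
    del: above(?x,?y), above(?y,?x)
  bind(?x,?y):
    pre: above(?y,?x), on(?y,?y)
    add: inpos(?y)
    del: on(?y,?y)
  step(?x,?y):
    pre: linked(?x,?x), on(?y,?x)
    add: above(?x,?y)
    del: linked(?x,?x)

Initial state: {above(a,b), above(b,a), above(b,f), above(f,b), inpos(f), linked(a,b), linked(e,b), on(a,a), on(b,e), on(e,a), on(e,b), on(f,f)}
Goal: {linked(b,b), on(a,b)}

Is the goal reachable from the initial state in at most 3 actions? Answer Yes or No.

1. grab(b,f)  →  {above(a,b), above(b,a), above(b,b), inpos(f), linked(a,b), linked(b,b), linked(e,b), on(a,a), on(b,e), on(e,a), on(e,b), on(f,f)}
2. grab(a,b)  →  {above(a,a), above(b,b), inpos(f), linked(a,a), linked(a,b), linked(b,b), linked(e,b), on(a,a), on(b,e), on(e,a), on(e,b), on(f,f)}
3. push(a,b)  →  {above(a,a), above(b,b), inpos(f), linked(b,b), linked(e,b), on(a,a), on(a,b), on(b,e), on(e,a), on(e,b), on(f,f)}
optimal plan length = 3; 3 ≤ 3

Yes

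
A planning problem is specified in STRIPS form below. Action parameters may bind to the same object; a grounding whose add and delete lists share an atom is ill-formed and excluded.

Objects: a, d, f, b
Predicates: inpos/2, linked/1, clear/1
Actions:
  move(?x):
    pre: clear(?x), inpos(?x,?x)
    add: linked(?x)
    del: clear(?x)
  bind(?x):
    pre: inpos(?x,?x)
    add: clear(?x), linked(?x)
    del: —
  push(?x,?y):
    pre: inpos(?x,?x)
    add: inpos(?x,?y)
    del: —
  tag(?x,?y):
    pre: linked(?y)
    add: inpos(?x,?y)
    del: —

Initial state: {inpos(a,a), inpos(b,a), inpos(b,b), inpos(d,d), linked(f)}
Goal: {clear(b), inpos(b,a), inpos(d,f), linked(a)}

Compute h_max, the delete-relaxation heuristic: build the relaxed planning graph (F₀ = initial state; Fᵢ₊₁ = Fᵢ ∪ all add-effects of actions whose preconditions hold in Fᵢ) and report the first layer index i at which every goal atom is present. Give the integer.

F0 = init (5 atoms)
F1 = F0 ∪ {clear(a), clear(b), clear(d), inpos(a,b), inpos(a,d), inpos(a,f), inpos(b,d), inpos(b,f), inpos(d,a), inpos(d,b), inpos(d,f), inpos(f,f), linked(a), linked(b), linked(d)}  (20 atoms)
goal ⊆ F1  ⇒  h_max = 1

1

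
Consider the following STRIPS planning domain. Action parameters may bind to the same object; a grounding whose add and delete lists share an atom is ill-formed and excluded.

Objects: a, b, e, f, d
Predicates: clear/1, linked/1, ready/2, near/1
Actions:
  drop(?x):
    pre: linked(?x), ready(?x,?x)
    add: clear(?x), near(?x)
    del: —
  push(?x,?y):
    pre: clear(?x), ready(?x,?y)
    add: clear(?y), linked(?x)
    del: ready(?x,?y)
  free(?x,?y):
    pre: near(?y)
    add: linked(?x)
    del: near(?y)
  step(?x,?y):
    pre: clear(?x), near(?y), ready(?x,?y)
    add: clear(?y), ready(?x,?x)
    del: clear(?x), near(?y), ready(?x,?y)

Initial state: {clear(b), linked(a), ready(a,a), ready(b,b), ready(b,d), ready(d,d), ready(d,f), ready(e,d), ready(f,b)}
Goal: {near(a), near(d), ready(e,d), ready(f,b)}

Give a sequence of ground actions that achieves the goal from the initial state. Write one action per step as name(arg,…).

drop(a); push(b,d); push(d,f); drop(d)

1. drop(a)  →  {clear(a), clear(b), linked(a), near(a), ready(a,a), ready(b,b), ready(b,d), ready(d,d), ready(d,f), ready(e,d), ready(f,b)}
2. push(b,d)  →  {clear(a), clear(b), clear(d), linked(a), linked(b), near(a), ready(a,a), ready(b,b), ready(d,d), ready(d,f), ready(e,d), ready(f,b)}
3. push(d,f)  →  {clear(a), clear(b), clear(d), clear(f), linked(a), linked(b), linked(d), near(a), ready(a,a), ready(b,b), ready(d,d), ready(e,d), ready(f,b)}
4. drop(d)  →  {clear(a), clear(b), clear(d), clear(f), linked(a), linked(b), linked(d), near(a), near(d), ready(a,a), ready(b,b), ready(d,d), ready(e,d), ready(f,b)}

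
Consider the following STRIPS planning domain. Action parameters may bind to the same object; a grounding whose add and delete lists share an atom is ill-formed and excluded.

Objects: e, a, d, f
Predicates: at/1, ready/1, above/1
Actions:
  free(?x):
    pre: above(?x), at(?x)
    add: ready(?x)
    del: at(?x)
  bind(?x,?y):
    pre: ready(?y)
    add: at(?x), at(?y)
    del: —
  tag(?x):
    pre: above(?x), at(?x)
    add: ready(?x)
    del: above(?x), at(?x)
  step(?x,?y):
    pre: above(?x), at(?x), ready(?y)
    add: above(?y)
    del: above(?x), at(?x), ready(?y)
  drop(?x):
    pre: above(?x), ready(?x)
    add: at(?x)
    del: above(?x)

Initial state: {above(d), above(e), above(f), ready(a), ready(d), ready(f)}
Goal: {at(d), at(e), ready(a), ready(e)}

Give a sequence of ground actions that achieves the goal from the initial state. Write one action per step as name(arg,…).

bind(e,a); free(e); bind(e,d)

1. bind(e,a)  →  {above(d), above(e), above(f), at(a), at(e), ready(a), ready(d), ready(f)}
2. free(e)  →  {above(d), above(e), above(f), at(a), ready(a), ready(d), ready(e), ready(f)}
3. bind(e,d)  →  {above(d), above(e), above(f), at(a), at(d), at(e), ready(a), ready(d), ready(e), ready(f)}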